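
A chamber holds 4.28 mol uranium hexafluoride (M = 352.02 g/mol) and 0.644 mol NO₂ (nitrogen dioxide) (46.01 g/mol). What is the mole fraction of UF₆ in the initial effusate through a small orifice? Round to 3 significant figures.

0.706

The effusion rate of species i is ∝ p_i/√M_i ∝ n_i/√M_i.
Mole fraction of UF₆ in the effusate = (n_UF₆/√M_UF₆) / (n_UF₆/√M_UF₆ + n_NO₂/√M_NO₂)
= (4.28/√352.02) / (4.28/√352.02 + 0.644/√46.01) = 0.2281/(0.2281 + 0.09494) = 0.706.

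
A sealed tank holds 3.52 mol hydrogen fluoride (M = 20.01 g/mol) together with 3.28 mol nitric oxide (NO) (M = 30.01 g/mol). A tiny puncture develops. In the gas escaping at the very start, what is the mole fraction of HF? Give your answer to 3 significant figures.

Each component's effusion rate ∝ (its partial pressure)·(1/√M) ∝ n_i/√M_i.
Mole fraction of HF in the effusate = (n_HF/√M_HF) / (n_HF/√M_HF + n_NO/√M_NO)
= (3.52/√20.01) / (3.52/√20.01 + 3.28/√30.01) = 0.7869/(0.7869 + 0.5987) = 0.568.

0.568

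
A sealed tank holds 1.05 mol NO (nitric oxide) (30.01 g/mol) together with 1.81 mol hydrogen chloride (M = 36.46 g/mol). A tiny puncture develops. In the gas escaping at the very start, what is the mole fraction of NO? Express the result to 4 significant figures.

0.3900

Rate_i ∝ x_i/√M_i (Graham's law weighted by mole fraction), so the effusate composition follows n_i/√M_i.
x_NO(eff) = (n_NO/√M_NO) / (n_NO/√M_NO + n_HCl/√M_HCl)
= (1.05/√30.01) / (1.05/√30.01 + 1.81/√36.46) = 0.1917/(0.1917 + 0.2998) = 0.3900.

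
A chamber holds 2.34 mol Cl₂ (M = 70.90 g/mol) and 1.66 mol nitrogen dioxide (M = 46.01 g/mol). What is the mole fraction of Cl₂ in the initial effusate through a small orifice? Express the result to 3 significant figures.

Rate_i ∝ x_i/√M_i (Graham's law weighted by mole fraction), so the effusate composition follows n_i/√M_i.
x_Cl₂(eff) = (n_Cl₂/√M_Cl₂) / (n_Cl₂/√M_Cl₂ + n_NO₂/√M_NO₂)
= (2.34/√70.90) / (2.34/√70.90 + 1.66/√46.01) = 0.2779/(0.2779 + 0.2447) = 0.532.

0.532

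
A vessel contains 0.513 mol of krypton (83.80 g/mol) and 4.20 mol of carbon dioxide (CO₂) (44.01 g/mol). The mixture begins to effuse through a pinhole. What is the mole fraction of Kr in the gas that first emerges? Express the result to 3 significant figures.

The effusion rate of species i is ∝ p_i/√M_i ∝ n_i/√M_i.
x_Kr(eff) = (n_Kr/√M_Kr) / (n_Kr/√M_Kr + n_CO₂/√M_CO₂)
= (0.513/√83.80) / (0.513/√83.80 + 4.20/√44.01) = 0.05604/(0.05604 + 0.6331) = 0.0813.

0.0813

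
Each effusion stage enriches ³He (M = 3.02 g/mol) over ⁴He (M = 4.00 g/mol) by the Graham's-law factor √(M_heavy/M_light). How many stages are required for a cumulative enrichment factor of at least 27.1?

With α = √(4.00/3.02) per stage, ln α = ½ ln(1.32450) = 0.1405.
Need α^N ≥ 27.1 ⇒ N ≥ ln(27.1) / ln α = 3.300 / 0.1405 = 23.48.
Rounding up, N = 24 stages.

24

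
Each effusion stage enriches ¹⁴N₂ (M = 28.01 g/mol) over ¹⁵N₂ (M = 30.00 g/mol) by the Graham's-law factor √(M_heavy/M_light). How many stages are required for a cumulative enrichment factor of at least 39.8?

108

Per stage α = (30.00/28.01)^(1/2) = 1.07105^0.5, giving ln α = 0.03432.
Need α^N ≥ 39.8 ⇒ N ≥ ln(39.8) / ln α = 3.684 / 0.03432 = 107.35.
Minimum whole number of stages: N = 108.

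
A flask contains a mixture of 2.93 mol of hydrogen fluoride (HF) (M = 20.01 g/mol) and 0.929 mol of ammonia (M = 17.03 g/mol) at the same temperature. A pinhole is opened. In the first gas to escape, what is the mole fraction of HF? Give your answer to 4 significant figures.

Each component's effusion rate ∝ (its partial pressure)·(1/√M) ∝ n_i/√M_i.
Mole fraction of HF in the effusate = (n_HF/√M_HF) / (n_HF/√M_HF + n_NH₃/√M_NH₃)
= (2.93/√20.01) / (2.93/√20.01 + 0.929/√17.03) = 0.6550/(0.6550 + 0.2251) = 0.7442.

0.7442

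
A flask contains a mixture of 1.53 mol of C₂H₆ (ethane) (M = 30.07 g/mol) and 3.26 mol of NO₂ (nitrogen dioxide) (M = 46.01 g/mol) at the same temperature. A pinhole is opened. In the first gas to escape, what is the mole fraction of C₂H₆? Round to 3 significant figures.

The effusion rate of species i is ∝ p_i/√M_i ∝ n_i/√M_i.
x_C₂H₆(eff) = (n_C₂H₆/√M_C₂H₆) / (n_C₂H₆/√M_C₂H₆ + n_NO₂/√M_NO₂)
= (1.53/√30.07) / (1.53/√30.07 + 3.26/√46.01) = 0.2790/(0.2790 + 0.4806) = 0.367.

0.367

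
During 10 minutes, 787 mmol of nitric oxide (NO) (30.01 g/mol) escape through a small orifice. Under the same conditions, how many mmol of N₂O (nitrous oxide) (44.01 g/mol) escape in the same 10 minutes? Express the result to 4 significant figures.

649.9 mmol

Graham's law gives rate_N₂O/rate_NO = √(M_NO/M_N₂O) = √(30.01/44.01) = √0.6819 = 0.8258.
So the amount for N₂O is 787 × 0.8258 = 649.9 mmol.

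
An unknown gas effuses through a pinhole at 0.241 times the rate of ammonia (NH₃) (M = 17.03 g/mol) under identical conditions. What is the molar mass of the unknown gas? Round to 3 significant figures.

By Graham's law, rate_X/rate_NH₃ = √(M_NH₃/M_X).
0.241 = √(17.03/M_X)
M_X = 17.03 / 0.241² = 17.03 / 0.05808 = 293 g/mol

293 g/mol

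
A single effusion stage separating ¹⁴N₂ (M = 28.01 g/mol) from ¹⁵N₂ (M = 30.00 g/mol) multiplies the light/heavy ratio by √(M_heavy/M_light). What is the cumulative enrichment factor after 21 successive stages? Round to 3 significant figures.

Overall factor = α^21 with α = √(30.00/28.01), i.e. (30.00/28.01)^(21/2).
= 1.07105^(21/2) = 2.06.

2.06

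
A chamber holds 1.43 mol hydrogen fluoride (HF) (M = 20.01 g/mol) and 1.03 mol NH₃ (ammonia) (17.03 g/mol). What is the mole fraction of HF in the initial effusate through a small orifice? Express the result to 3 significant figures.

Rate_i ∝ x_i/√M_i (Graham's law weighted by mole fraction), so the effusate composition follows n_i/√M_i.
x_HF(eff) = (n_HF/√M_HF) / (n_HF/√M_HF + n_NH₃/√M_NH₃)
= (1.43/√20.01) / (1.43/√20.01 + 1.03/√17.03) = 0.3197/(0.3197 + 0.2496) = 0.562.

0.562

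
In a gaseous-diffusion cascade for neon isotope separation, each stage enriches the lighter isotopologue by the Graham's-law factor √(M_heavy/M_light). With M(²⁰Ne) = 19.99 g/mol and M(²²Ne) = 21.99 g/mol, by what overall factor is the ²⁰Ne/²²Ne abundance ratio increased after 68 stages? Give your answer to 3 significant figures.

25.6

Overall factor = α^68 with α = √(21.99/19.99), i.e. (21.99/19.99)^(68/2).
= 1.10005^34 = 25.6.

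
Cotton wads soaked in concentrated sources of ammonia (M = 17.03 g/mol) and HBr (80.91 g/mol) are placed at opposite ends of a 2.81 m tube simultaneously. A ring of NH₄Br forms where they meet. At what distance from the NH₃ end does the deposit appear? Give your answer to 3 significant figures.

The fronts meet when d_NH₃ + d_HBr = L with d_NH₃/d_HBr = √(M_HBr/M_NH₃) (Graham's law). Here √(M_HBr/M_NH₃) = √(80.91/17.03) = 2.180.
With d_NH₃ + d_HBr = 2.81 m, d_HBr = 2.81/(1 + 2.180) = 0.8837 m.
d_NH₃ = 2.81 − 0.8837 = 1.93 m.

1.93 m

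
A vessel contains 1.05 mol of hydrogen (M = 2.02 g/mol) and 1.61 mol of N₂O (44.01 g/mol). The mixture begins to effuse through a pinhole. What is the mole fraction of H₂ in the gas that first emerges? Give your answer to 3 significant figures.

Rate_i ∝ x_i/√M_i (Graham's law weighted by mole fraction), so the effusate composition follows n_i/√M_i.
So x_H₂ in the escaping gas = (n_H₂/√M_H₂) / Σ(n_i/√M_i)
= (1.05/√2.02) / (1.05/√2.02 + 1.61/√44.01) = 0.7388/(0.7388 + 0.2427) = 0.753.

0.753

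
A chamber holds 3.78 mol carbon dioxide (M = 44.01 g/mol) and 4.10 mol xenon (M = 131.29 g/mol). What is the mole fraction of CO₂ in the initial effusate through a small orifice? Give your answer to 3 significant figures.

The effusion rate of species i is ∝ p_i/√M_i ∝ n_i/√M_i.
Mole fraction of CO₂ in the effusate = (n_CO₂/√M_CO₂) / (n_CO₂/√M_CO₂ + n_Xe/√M_Xe)
= (3.78/√44.01) / (3.78/√44.01 + 4.10/√131.29) = 0.5698/(0.5698 + 0.3578) = 0.614.

0.614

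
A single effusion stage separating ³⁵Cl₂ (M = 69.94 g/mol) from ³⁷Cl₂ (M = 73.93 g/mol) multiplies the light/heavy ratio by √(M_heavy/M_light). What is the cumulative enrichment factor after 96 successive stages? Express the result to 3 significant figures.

After 96 stages the ratio has grown by (√(73.93/69.94))^96 = (73.93/69.94)^(96/2).
= 1.05705^48 = 14.3.

14.3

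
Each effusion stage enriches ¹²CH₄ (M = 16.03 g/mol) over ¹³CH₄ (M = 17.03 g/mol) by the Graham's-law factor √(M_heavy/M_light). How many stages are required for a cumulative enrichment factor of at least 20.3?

With α = √(17.03/16.03) per stage, ln α = ½ ln(1.06238) = 0.03026.
Need α^N ≥ 20.3 ⇒ N ≥ ln(20.3) / ln α = 3.011 / 0.03026 = 99.50.
Minimum whole number of stages: N = 100.

100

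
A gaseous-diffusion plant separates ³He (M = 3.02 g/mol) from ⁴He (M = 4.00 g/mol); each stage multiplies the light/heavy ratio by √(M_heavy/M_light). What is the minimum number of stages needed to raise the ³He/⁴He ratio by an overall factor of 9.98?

17

Per stage α = (4.00/3.02)^(1/2) = 1.32450^0.5, giving ln α = 0.1405.
Need α^N ≥ 9.98 ⇒ N ≥ ln(9.98) / ln α = 2.301 / 0.1405 = 16.37.
Rounding up, N = 17 stages.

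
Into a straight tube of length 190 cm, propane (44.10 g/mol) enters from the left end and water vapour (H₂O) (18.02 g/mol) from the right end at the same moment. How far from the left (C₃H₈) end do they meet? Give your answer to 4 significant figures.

The fronts meet when d_C₃H₈ + d_H₂O = L with d_C₃H₈/d_H₂O = √(M_H₂O/M_C₃H₈) (Graham's law). Here √(M_H₂O/M_C₃H₈) = √(18.02/44.10) = 0.6392.
With d_C₃H₈ + d_H₂O = 190 cm, d_H₂O = 190/(1 + 0.6392) = 115.9 cm.
d_C₃H₈ = 190 − 115.9 = 74.09 cm.

74.09 cm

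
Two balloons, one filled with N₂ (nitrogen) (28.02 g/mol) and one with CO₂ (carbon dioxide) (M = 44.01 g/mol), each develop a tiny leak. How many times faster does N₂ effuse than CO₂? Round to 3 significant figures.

Graham's law gives rate_N₂/rate_CO₂ = √(M_CO₂/M_N₂) = √(44.01/28.02) = √1.571 = 1.25.

1.25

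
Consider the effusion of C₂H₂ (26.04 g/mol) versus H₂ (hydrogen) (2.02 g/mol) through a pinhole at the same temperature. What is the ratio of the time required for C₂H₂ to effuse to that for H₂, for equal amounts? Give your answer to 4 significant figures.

3.590

Graham's law gives t_C₂H₂/t_H₂ = √(M_C₂H₂/M_H₂) = √(26.04/2.02) = √12.89 = 3.590.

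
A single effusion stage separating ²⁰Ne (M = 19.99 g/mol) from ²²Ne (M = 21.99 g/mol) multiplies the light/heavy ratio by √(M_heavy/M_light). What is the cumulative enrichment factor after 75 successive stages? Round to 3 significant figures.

35.7

Each stage multiplies the ratio by α = √(21.99/19.99), so after 75 stages the overall factor is α^75 = (21.99/19.99)^(75/2).
= 1.10005^(75/2) = 35.7.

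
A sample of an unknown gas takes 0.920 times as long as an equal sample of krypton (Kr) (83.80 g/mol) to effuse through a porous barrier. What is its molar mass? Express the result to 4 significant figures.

70.93 g/mol

From Graham's law, t_X/t_Kr = √(M_X/M_Kr).
0.920 = √(M_X/83.80)
M_X = 83.80 × 0.920² = 83.80 × 0.8464 = 70.93 g/mol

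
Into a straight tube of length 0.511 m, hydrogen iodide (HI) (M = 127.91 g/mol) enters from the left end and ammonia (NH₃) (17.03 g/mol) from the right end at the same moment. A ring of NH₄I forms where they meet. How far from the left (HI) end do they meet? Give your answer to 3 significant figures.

In equal time, each gas travels a distance ∝ its rate ∝ 1/√M, so d_HI/d_NH₃ = √(M_NH₃/M_HI) = √(17.03/127.91) = 0.3649.
With d_HI + d_NH₃ = 0.511 m, d_NH₃ = 0.511/(1 + 0.3649) = 0.3744 m.
d_HI = 0.511 − 0.3744 = 0.137 m.

0.137 m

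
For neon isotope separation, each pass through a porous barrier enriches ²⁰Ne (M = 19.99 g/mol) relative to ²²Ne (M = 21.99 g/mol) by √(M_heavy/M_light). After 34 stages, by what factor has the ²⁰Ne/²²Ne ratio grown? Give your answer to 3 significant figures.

5.06

Each stage multiplies the ratio by α = √(21.99/19.99), so after 34 stages the overall factor is α^34 = (21.99/19.99)^(34/2).
= 1.10005^17 = 5.06.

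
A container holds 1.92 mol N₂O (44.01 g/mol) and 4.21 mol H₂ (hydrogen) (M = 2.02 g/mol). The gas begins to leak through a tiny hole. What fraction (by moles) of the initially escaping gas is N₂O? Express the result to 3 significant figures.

Each component's effusion rate ∝ (its partial pressure)·(1/√M) ∝ n_i/√M_i.
x_N₂O(eff) = (n_N₂O/√M_N₂O) / (n_N₂O/√M_N₂O + n_H₂/√M_H₂)
= (1.92/√44.01) / (1.92/√44.01 + 4.21/√2.02) = 0.2894/(0.2894 + 2.962) = 0.0890.

0.0890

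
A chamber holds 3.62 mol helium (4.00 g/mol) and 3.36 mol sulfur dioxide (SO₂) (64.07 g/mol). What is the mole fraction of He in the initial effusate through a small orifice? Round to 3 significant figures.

0.812

Each component's effusion rate ∝ (its partial pressure)·(1/√M) ∝ n_i/√M_i.
x_He(eff) = (n_He/√M_He) / (n_He/√M_He + n_SO₂/√M_SO₂)
= (3.62/√4.00) / (3.62/√4.00 + 3.36/√64.07) = 1.810/(1.810 + 0.4198) = 0.812.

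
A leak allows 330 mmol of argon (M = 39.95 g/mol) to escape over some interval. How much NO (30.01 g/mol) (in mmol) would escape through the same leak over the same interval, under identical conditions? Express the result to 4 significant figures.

From Graham's law, rate_NO/rate_Ar = √(M_Ar/M_NO) = √(39.95/30.01) = √1.331 = 1.154.
So the amount for NO is 330 × 1.154 = 380.7 mmol.

380.7 mmol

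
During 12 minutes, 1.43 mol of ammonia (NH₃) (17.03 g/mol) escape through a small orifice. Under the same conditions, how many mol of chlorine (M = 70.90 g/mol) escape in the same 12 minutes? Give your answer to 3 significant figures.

0.701 mol

By Graham's law, rate_Cl₂/rate_NH₃ = √(M_NH₃/M_Cl₂) = √(17.03/70.90) = √0.2402 = 0.4901.
So the amount for Cl₂ is 1.43 × 0.4901 = 0.701 mol.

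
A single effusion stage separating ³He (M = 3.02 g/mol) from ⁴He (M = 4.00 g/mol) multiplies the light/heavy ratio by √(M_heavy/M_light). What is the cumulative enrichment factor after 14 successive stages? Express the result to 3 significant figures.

7.15

Each stage multiplies the ratio by α = √(4.00/3.02), so after 14 stages the overall factor is α^14 = (4.00/3.02)^(14/2).
= 1.32450^7 = 7.15.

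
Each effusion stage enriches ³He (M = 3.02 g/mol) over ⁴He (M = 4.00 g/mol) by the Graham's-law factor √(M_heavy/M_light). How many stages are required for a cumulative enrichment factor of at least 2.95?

8

With α = √(4.00/3.02) per stage, ln α = ½ ln(1.32450) = 0.1405.
Need α^N ≥ 2.95 ⇒ N ≥ ln(2.95) / ln α = 1.082 / 0.1405 = 7.70.
Rounding up, N = 8 stages.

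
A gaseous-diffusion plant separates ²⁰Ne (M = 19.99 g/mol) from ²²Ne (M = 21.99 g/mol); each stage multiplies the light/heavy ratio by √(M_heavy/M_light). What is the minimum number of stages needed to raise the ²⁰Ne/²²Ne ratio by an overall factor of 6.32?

39

With α = √(21.99/19.99) per stage, ln α = ½ ln(1.10005) = 0.04768.
Need α^N ≥ 6.32 ⇒ N ≥ ln(6.32) / ln α = 1.844 / 0.04768 = 38.67.
Minimum whole number of stages: N = 39.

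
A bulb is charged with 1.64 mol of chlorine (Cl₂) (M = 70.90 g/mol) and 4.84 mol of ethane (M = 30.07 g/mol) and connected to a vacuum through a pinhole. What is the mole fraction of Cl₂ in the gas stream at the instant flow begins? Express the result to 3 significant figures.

0.181

The effusion rate of species i is ∝ p_i/√M_i ∝ n_i/√M_i.
So x_Cl₂ in the escaping gas = (n_Cl₂/√M_Cl₂) / Σ(n_i/√M_i)
= (1.64/√70.90) / (1.64/√70.90 + 4.84/√30.07) = 0.1948/(0.1948 + 0.8826) = 0.181.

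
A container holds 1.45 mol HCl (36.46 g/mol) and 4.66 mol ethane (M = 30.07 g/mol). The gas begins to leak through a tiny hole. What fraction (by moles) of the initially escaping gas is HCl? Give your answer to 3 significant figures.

0.220

Effusion rate of each component ∝ n_i/√M_i (partial pressure × 1/√M).
So x_HCl in the escaping gas = (n_HCl/√M_HCl) / Σ(n_i/√M_i)
= (1.45/√36.46) / (1.45/√36.46 + 4.66/√30.07) = 0.2401/(0.2401 + 0.8498) = 0.220.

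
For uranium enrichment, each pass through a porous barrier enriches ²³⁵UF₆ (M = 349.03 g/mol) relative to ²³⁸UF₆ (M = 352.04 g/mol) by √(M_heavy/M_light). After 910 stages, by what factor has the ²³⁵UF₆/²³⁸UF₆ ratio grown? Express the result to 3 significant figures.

After 910 stages the ratio has grown by (√(352.04/349.03))^910 = (352.04/349.03)^(910/2).
= 1.00862^455 = 49.8.

49.8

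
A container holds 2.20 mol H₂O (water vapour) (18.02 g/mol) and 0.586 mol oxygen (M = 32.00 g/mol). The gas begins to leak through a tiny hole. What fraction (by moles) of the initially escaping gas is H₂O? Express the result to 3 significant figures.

The effusion rate of species i is ∝ p_i/√M_i ∝ n_i/√M_i.
So x_H₂O in the escaping gas = (n_H₂O/√M_H₂O) / Σ(n_i/√M_i)
= (2.20/√18.02) / (2.20/√18.02 + 0.586/√32.00) = 0.5183/(0.5183 + 0.1036) = 0.833.

0.833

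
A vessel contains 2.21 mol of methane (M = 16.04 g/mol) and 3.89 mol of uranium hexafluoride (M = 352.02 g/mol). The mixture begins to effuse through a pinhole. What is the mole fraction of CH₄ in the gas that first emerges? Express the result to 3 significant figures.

Effusion rate of each component ∝ n_i/√M_i (partial pressure × 1/√M).
Mole fraction of CH₄ in the effusate = (n_CH₄/√M_CH₄) / (n_CH₄/√M_CH₄ + n_UF₆/√M_UF₆)
= (2.21/√16.04) / (2.21/√16.04 + 3.89/√352.02) = 0.5518/(0.5518 + 0.2073) = 0.727.

0.727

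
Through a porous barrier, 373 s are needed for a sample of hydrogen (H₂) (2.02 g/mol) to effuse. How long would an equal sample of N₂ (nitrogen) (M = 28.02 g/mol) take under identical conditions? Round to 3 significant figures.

1390 s

Graham's law gives t_N₂/t_H₂ = √(M_N₂/M_H₂) = √(28.02/2.02) = √13.87 = 3.724.
So the time for N₂ is 373 × 3.724 = 1390 s.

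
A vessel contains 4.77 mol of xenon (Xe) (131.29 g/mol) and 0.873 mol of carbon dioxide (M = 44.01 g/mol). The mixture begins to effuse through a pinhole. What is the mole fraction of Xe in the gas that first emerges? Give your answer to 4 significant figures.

Rate_i ∝ x_i/√M_i (Graham's law weighted by mole fraction), so the effusate composition follows n_i/√M_i.
x_Xe(eff) = (n_Xe/√M_Xe) / (n_Xe/√M_Xe + n_CO₂/√M_CO₂)
= (4.77/√131.29) / (4.77/√131.29 + 0.873/√44.01) = 0.4163/(0.4163 + 0.1316) = 0.7598.

0.7598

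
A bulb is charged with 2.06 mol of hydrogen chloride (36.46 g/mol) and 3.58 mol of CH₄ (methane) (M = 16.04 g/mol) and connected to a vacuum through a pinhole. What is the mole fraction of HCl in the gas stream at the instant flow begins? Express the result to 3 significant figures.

0.276

The effusion rate of species i is ∝ p_i/√M_i ∝ n_i/√M_i.
Mole fraction of HCl in the effusate = (n_HCl/√M_HCl) / (n_HCl/√M_HCl + n_CH₄/√M_CH₄)
= (2.06/√36.46) / (2.06/√36.46 + 3.58/√16.04) = 0.3412/(0.3412 + 0.8939) = 0.276.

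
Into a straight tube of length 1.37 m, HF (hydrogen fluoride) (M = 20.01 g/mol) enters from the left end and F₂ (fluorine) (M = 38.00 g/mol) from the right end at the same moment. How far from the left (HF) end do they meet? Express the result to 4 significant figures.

Distances travelled in equal time are proportional to diffusion rates, so d_HF/d_F₂ = √(M_F₂/M_HF) = √(38.00/20.01) = 1.378.
With d_HF + d_F₂ = 1.37 m, d_F₂ = 1.37/(1 + 1.378) = 0.5761 m.
d_HF = 1.37 − 0.5761 = 0.7939 m.

0.7939 m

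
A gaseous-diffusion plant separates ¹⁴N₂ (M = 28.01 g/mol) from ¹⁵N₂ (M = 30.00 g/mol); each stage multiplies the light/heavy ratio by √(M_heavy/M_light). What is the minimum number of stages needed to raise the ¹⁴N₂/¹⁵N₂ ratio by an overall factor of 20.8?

Single-stage factor α = √(30.00/28.01), so ln α = ½ ln(1.07105) = 0.03432.
Need α^N ≥ 20.8 ⇒ N ≥ ln(20.8) / ln α = 3.035 / 0.03432 = 88.44.
Rounding up, N = 89 stages.

89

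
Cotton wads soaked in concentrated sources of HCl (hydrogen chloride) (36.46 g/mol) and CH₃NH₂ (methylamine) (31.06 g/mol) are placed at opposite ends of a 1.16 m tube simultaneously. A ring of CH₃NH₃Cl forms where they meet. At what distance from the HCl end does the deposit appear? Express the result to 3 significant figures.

Distances travelled in equal time are proportional to diffusion rates, so d_HCl/d_CH₃NH₂ = √(M_CH₃NH₂/M_HCl) = √(31.06/36.46) = 0.9230.
With d_HCl + d_CH₃NH₂ = 1.16 m, d_CH₃NH₂ = 1.16/(1 + 0.9230) = 0.6032 m.
d_HCl = 1.16 − 0.6032 = 0.557 m.

0.557 m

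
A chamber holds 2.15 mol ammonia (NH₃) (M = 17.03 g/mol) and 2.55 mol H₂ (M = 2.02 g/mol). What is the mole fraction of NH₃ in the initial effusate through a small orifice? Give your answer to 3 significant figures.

Each component's effusion rate ∝ (its partial pressure)·(1/√M) ∝ n_i/√M_i.
Mole fraction of NH₃ in the effusate = (n_NH₃/√M_NH₃) / (n_NH₃/√M_NH₃ + n_H₂/√M_H₂)
= (2.15/√17.03) / (2.15/√17.03 + 2.55/√2.02) = 0.5210/(0.5210 + 1.794) = 0.225.

0.225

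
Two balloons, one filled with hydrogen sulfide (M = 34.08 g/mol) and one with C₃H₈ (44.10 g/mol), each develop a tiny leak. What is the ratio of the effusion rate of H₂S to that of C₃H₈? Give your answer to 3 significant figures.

Since effusion rate ∝ 1/√M, rate_H₂S/rate_C₃H₈ = √(M_C₃H₈/M_H₂S) = √(44.10/34.08) = √1.294 = 1.14.

1.14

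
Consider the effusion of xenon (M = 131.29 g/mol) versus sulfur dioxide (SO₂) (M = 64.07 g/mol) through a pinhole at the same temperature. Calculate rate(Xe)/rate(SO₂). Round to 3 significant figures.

0.699

From Graham's law, rate_Xe/rate_SO₂ = √(M_SO₂/M_Xe) = √(64.07/131.29) = √0.4880 = 0.699.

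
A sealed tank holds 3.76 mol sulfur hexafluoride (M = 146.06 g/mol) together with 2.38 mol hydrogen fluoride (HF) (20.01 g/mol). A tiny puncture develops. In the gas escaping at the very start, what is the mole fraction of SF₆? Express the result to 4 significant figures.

0.3690

Each component's effusion rate ∝ (its partial pressure)·(1/√M) ∝ n_i/√M_i.
x_SF₆(eff) = (n_SF₆/√M_SF₆) / (n_SF₆/√M_SF₆ + n_HF/√M_HF)
= (3.76/√146.06) / (3.76/√146.06 + 2.38/√20.01) = 0.3111/(0.3111 + 0.5321) = 0.3690.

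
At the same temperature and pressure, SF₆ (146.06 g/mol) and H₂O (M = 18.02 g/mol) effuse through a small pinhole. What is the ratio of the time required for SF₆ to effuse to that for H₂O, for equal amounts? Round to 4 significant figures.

2.847

By Graham's law, t_SF₆/t_H₂O = √(M_SF₆/M_H₂O) = √(146.06/18.02) = √8.105 = 2.847.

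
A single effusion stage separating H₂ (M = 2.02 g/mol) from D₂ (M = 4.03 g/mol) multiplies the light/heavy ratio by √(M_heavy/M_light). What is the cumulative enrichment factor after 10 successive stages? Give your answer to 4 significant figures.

After 10 stages the ratio has grown by (√(4.03/2.02))^10 = (4.03/2.02)^(10/2).
= 1.99505^5 = 31.61.

31.61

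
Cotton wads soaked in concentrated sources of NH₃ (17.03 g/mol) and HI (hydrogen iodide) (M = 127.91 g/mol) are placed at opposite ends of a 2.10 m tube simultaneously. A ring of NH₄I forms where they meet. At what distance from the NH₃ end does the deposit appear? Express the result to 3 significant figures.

Distances travelled in equal time are proportional to diffusion rates, so d_NH₃/d_HI = √(M_HI/M_NH₃) = √(127.91/17.03) = 2.741.
With d_NH₃ + d_HI = 2.10 m, d_HI = 2.10/(1 + 2.741) = 0.5614 m.
d_NH₃ = 2.10 − 0.5614 = 1.54 m.

1.54 m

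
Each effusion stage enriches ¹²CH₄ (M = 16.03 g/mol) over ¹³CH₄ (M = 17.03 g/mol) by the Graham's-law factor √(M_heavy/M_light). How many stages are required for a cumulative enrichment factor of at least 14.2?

88

Per stage α = (17.03/16.03)^(1/2) = 1.06238^0.5, giving ln α = 0.03026.
Need α^N ≥ 14.2 ⇒ N ≥ ln(14.2) / ln α = 2.653 / 0.03026 = 87.69.
Minimum whole number of stages: N = 88.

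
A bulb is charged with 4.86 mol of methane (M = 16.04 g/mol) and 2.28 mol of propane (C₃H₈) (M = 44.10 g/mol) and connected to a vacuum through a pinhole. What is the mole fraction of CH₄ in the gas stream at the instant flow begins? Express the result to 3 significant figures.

0.779

Rate_i ∝ x_i/√M_i (Graham's law weighted by mole fraction), so the effusate composition follows n_i/√M_i.
So x_CH₄ in the escaping gas = (n_CH₄/√M_CH₄) / Σ(n_i/√M_i)
= (4.86/√16.04) / (4.86/√16.04 + 2.28/√44.10) = 1.213/(1.213 + 0.3433) = 0.779.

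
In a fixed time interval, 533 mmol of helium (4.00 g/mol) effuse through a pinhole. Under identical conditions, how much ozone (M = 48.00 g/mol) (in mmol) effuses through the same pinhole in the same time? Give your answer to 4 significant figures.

From Graham's law, rate_O₃/rate_He = √(M_He/M_O₃) = √(4.00/48.00) = √0.08333 = 0.2887.
So the amount for O₃ is 533 × 0.2887 = 153.9 mmol.

153.9 mmol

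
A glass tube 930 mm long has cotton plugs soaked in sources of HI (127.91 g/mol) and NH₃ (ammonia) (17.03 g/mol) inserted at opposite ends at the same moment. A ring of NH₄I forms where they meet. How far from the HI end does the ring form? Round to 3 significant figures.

249 mm

Distances travelled in equal time are proportional to diffusion rates, so d_HI/d_NH₃ = √(M_NH₃/M_HI) = √(17.03/127.91) = 0.3649.
With d_HI + d_NH₃ = 930 mm, d_NH₃ = 930/(1 + 0.3649) = 681.4 mm.
d_HI = 930 − 681.4 = 249 mm.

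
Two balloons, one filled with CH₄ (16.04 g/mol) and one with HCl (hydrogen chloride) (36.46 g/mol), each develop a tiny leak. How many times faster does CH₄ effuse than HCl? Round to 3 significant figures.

By Graham's law, rate_CH₄/rate_HCl = √(M_HCl/M_CH₄) = √(36.46/16.04) = √2.273 = 1.51.

1.51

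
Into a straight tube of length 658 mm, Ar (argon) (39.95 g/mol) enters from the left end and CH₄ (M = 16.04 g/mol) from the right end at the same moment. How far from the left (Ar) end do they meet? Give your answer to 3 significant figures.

Distances travelled in equal time are proportional to diffusion rates, so d_Ar/d_CH₄ = √(M_CH₄/M_Ar) = √(16.04/39.95) = 0.6336.
With d_Ar + d_CH₄ = 658 mm, d_CH₄ = 658/(1 + 0.6336) = 402.8 mm.
d_Ar = 658 − 402.8 = 255 mm.

255 mm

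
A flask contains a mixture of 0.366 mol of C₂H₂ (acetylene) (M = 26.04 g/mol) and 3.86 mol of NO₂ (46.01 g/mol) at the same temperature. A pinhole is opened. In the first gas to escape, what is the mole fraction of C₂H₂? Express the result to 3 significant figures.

Each component's effusion rate ∝ (its partial pressure)·(1/√M) ∝ n_i/√M_i.
x_C₂H₂(eff) = (n_C₂H₂/√M_C₂H₂) / (n_C₂H₂/√M_C₂H₂ + n_NO₂/√M_NO₂)
= (0.366/√26.04) / (0.366/√26.04 + 3.86/√46.01) = 0.07172/(0.07172 + 0.5691) = 0.112.

0.112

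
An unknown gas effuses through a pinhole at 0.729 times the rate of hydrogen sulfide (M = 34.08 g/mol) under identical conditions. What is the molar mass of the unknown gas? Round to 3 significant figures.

64.1 g/mol

Since effusion rate ∝ 1/√M, rate_X/rate_H₂S = √(M_H₂S/M_X).
0.729 = √(34.08/M_X)
M_X = 34.08 / 0.729² = 34.08 / 0.5314 = 64.1 g/mol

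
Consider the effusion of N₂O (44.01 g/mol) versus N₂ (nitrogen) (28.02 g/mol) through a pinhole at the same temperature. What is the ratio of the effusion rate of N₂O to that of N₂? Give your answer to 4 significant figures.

0.7979

Graham's law gives rate_N₂O/rate_N₂ = √(M_N₂/M_N₂O) = √(28.02/44.01) = √0.6367 = 0.7979.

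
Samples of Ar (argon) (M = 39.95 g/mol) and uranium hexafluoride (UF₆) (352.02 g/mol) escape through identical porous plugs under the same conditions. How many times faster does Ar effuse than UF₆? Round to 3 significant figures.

2.97

By Graham's law, rate_Ar/rate_UF₆ = √(M_UF₆/M_Ar) = √(352.02/39.95) = √8.812 = 2.97.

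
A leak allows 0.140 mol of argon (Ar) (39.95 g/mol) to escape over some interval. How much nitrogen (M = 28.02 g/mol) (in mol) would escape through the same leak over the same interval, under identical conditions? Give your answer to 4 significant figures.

0.1672 mol

Since effusion rate ∝ 1/√M, rate_N₂/rate_Ar = √(M_Ar/M_N₂) = √(39.95/28.02) = √1.426 = 1.194.
So the amount for N₂ is 0.140 × 1.194 = 0.1672 mol.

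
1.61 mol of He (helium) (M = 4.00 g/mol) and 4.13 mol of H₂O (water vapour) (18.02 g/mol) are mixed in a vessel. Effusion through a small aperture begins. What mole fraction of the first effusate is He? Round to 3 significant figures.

Each component's effusion rate ∝ (its partial pressure)·(1/√M) ∝ n_i/√M_i.
So x_He in the escaping gas = (n_He/√M_He) / Σ(n_i/√M_i)
= (1.61/√4.00) / (1.61/√4.00 + 4.13/√18.02) = 0.8050/(0.8050 + 0.9729) = 0.453.

0.453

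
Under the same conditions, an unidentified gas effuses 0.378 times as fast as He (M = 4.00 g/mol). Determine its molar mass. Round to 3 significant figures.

Since effusion rate ∝ 1/√M, rate_X/rate_He = √(M_He/M_X).
0.378 = √(4.00/M_X)
M_X = 4.00 / 0.378² = 4.00 / 0.1429 = 28.0 g/mol

28.0 g/mol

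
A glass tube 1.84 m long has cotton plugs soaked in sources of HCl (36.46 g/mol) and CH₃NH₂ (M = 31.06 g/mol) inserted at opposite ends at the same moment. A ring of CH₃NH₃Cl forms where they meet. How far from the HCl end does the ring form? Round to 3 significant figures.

In equal time, each gas travels a distance ∝ its rate ∝ 1/√M, so d_HCl/d_CH₃NH₂ = √(M_CH₃NH₂/M_HCl) = √(31.06/36.46) = 0.9230.
With d_HCl + d_CH₃NH₂ = 1.84 m, d_CH₃NH₂ = 1.84/(1 + 0.9230) = 0.9568 m.
d_HCl = 1.84 − 0.9568 = 0.883 m.

0.883 m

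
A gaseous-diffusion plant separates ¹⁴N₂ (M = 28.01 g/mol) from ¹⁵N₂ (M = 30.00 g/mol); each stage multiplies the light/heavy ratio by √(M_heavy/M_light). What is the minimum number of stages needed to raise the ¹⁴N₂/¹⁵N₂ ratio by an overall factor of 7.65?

Per stage α = (30.00/28.01)^(1/2) = 1.07105^0.5, giving ln α = 0.03432.
Need α^N ≥ 7.65 ⇒ N ≥ ln(7.65) / ln α = 2.035 / 0.03432 = 59.29.
So at least 60 stages are needed.

60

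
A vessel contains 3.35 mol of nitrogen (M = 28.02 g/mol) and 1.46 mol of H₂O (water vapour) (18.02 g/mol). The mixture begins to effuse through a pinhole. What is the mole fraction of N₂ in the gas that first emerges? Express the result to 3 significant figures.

0.648

Rate_i ∝ x_i/√M_i (Graham's law weighted by mole fraction), so the effusate composition follows n_i/√M_i.
So x_N₂ in the escaping gas = (n_N₂/√M_N₂) / Σ(n_i/√M_i)
= (3.35/√28.02) / (3.35/√28.02 + 1.46/√18.02) = 0.6329/(0.6329 + 0.3439) = 0.648.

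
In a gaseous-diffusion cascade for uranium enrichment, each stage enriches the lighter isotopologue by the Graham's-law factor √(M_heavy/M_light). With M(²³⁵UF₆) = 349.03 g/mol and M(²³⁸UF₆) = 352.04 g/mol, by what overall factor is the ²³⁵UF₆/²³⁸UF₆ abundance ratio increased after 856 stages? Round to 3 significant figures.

The single-stage factor is √(M_heavy/M_light), so 856 stages give [√(352.04/349.03)]^856 = (352.04/349.03)^(856/2).
= 1.00862^428 = 39.5.

39.5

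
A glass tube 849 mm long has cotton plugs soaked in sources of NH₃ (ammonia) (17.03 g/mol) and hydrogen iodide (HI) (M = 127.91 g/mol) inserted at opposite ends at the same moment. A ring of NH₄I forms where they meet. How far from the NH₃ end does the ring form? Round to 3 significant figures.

Graham's law gives d_NH₃/d_HI = rate_NH₃/rate_HI = √(M_HI/M_NH₃) = √(127.91/17.03) = 2.741.
With d_NH₃ + d_HI = 849 mm, d_HI = 849/(1 + 2.741) = 227.0 mm.
d_NH₃ = 849 − 227.0 = 622 mm.

622 mm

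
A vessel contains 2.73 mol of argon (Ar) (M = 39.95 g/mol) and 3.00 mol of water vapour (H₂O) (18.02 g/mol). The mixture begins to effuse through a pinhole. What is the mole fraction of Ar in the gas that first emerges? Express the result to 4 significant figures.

The effusion rate of species i is ∝ p_i/√M_i ∝ n_i/√M_i.
So x_Ar in the escaping gas = (n_Ar/√M_Ar) / Σ(n_i/√M_i)
= (2.73/√39.95) / (2.73/√39.95 + 3.00/√18.02) = 0.4319/(0.4319 + 0.7067) = 0.3793.

0.3793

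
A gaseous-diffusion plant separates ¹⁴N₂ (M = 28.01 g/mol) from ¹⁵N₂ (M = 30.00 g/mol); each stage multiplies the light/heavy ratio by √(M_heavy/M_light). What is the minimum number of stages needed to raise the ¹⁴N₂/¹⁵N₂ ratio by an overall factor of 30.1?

100

Single-stage factor α = √(30.00/28.01), so ln α = ½ ln(1.07105) = 0.03432.
Need α^N ≥ 30.1 ⇒ N ≥ ln(30.1) / ln α = 3.405 / 0.03432 = 99.21.
Minimum whole number of stages: N = 100.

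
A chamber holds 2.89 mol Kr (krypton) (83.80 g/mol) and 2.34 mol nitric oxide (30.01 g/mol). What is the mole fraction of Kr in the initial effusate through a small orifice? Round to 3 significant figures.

Each component's effusion rate ∝ (its partial pressure)·(1/√M) ∝ n_i/√M_i.
So x_Kr in the escaping gas = (n_Kr/√M_Kr) / Σ(n_i/√M_i)
= (2.89/√83.80) / (2.89/√83.80 + 2.34/√30.01) = 0.3157/(0.3157 + 0.4272) = 0.425.

0.425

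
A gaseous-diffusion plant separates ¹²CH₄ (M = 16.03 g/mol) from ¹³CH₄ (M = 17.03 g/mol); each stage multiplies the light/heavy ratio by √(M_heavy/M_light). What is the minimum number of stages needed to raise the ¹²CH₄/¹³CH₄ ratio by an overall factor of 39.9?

Single-stage factor α = √(17.03/16.03), so ln α = ½ ln(1.06238) = 0.03026.
Need α^N ≥ 39.9 ⇒ N ≥ ln(39.9) / ln α = 3.686 / 0.03026 = 121.83.
Minimum whole number of stages: N = 122.

122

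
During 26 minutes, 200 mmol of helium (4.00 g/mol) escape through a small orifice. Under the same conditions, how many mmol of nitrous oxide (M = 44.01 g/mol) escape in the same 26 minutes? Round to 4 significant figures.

From Graham's law, rate_N₂O/rate_He = √(M_He/M_N₂O) = √(4.00/44.01) = √0.09089 = 0.3015.
So the amount for N₂O is 200 × 0.3015 = 60.30 mmol.

60.30 mmol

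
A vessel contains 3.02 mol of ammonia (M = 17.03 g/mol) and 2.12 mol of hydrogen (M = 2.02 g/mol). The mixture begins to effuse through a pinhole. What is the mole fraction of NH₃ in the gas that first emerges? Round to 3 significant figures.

0.329

Effusion rate of each component ∝ n_i/√M_i (partial pressure × 1/√M).
So x_NH₃ in the escaping gas = (n_NH₃/√M_NH₃) / Σ(n_i/√M_i)
= (3.02/√17.03) / (3.02/√17.03 + 2.12/√2.02) = 0.7318/(0.7318 + 1.492) = 0.329.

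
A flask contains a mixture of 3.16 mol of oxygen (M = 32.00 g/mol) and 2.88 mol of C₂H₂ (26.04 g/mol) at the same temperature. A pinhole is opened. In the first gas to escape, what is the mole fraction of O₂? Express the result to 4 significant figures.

0.4974

The effusion rate of species i is ∝ p_i/√M_i ∝ n_i/√M_i.
x_O₂(eff) = (n_O₂/√M_O₂) / (n_O₂/√M_O₂ + n_C₂H₂/√M_C₂H₂)
= (3.16/√32.00) / (3.16/√32.00 + 2.88/√26.04) = 0.5586/(0.5586 + 0.5644) = 0.4974.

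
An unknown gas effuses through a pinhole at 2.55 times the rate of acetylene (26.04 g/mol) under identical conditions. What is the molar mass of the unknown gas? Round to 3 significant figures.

Since effusion rate ∝ 1/√M, rate_X/rate_C₂H₂ = √(M_C₂H₂/M_X).
2.55 = √(26.04/M_X)
M_X = 26.04 / 2.55² = 26.04 / 6.502 = 4.00 g/mol

4.00 g/mol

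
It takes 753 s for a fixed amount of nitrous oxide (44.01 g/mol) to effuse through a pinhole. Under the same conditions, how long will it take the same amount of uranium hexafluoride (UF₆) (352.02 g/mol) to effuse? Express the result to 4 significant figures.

2130 s

From Graham's law, t_UF₆/t_N₂O = √(M_UF₆/M_N₂O) = √(352.02/44.01) = √7.999 = 2.828.
So the time for UF₆ is 753 × 2.828 = 2130 s.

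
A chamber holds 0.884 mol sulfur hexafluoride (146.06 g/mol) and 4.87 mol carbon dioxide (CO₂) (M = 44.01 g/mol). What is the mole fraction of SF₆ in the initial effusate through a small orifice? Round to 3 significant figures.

Effusion rate of each component ∝ n_i/√M_i (partial pressure × 1/√M).
x_SF₆(eff) = (n_SF₆/√M_SF₆) / (n_SF₆/√M_SF₆ + n_CO₂/√M_CO₂)
= (0.884/√146.06) / (0.884/√146.06 + 4.87/√44.01) = 0.07315/(0.07315 + 0.7341) = 0.0906.

0.0906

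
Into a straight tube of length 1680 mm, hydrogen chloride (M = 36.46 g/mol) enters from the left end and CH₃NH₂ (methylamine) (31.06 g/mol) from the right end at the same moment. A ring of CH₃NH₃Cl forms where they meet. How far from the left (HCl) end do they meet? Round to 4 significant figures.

806.4 mm

Graham's law gives d_HCl/d_CH₃NH₂ = rate_HCl/rate_CH₃NH₂ = √(M_CH₃NH₂/M_HCl) = √(31.06/36.46) = 0.9230.
With d_HCl + d_CH₃NH₂ = 1680 mm, d_CH₃NH₂ = 1680/(1 + 0.9230) = 873.6 mm.
d_HCl = 1680 − 873.6 = 806.4 mm.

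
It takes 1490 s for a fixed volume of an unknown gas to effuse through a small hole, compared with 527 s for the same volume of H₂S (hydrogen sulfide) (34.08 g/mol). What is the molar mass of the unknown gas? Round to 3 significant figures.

272 g/mol

From Graham's law, t_X/t_H₂S = √(M_X/M_H₂S).
1490/527 = 2.827 = √(M_X/34.08)
M_X = 34.08 × 2.827² = 34.08 × 7.994 = 272 g/mol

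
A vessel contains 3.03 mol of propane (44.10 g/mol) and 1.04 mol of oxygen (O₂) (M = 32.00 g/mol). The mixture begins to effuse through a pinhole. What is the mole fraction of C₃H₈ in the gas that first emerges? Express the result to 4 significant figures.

0.7128

Effusion rate of each component ∝ n_i/√M_i (partial pressure × 1/√M).
Mole fraction of C₃H₈ in the effusate = (n_C₃H₈/√M_C₃H₈) / (n_C₃H₈/√M_C₃H₈ + n_O₂/√M_O₂)
= (3.03/√44.10) / (3.03/√44.10 + 1.04/√32.00) = 0.4563/(0.4563 + 0.1838) = 0.7128.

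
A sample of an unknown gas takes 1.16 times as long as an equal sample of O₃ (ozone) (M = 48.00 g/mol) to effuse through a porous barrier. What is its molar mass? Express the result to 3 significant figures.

From Graham's law, t_X/t_O₃ = √(M_X/M_O₃).
1.16 = √(M_X/48.00)
M_X = 48.00 × 1.16² = 48.00 × 1.346 = 64.6 g/mol

64.6 g/mol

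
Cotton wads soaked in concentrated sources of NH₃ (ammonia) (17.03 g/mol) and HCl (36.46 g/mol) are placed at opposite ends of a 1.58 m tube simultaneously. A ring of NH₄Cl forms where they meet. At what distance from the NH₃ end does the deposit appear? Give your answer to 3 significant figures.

Graham's law gives d_NH₃/d_HCl = rate_NH₃/rate_HCl = √(M_HCl/M_NH₃) = √(36.46/17.03) = 1.463.
With d_NH₃ + d_HCl = 1.58 m, d_HCl = 1.58/(1 + 1.463) = 0.6414 m.
d_NH₃ = 1.58 − 0.6414 = 0.939 m.

0.939 m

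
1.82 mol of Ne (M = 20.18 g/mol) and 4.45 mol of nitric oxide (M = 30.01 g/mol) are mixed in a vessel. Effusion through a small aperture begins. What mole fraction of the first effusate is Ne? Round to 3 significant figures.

0.333

Rate_i ∝ x_i/√M_i (Graham's law weighted by mole fraction), so the effusate composition follows n_i/√M_i.
x_Ne(eff) = (n_Ne/√M_Ne) / (n_Ne/√M_Ne + n_NO/√M_NO)
= (1.82/√20.18) / (1.82/√20.18 + 4.45/√30.01) = 0.4051/(0.4051 + 0.8123) = 0.333.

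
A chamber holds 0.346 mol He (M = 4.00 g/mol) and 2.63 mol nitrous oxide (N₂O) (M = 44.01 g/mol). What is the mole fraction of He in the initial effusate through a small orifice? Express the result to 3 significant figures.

0.304

The effusion rate of species i is ∝ p_i/√M_i ∝ n_i/√M_i.
Mole fraction of He in the effusate = (n_He/√M_He) / (n_He/√M_He + n_N₂O/√M_N₂O)
= (0.346/√4.00) / (0.346/√4.00 + 2.63/√44.01) = 0.1730/(0.1730 + 0.3964) = 0.304.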